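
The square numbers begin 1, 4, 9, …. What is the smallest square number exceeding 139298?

139876

Solve n² > 139298 for integer n.
The largest n with value ≤ 139298 is 373 (since 139129 ≤ 139298 < 139876), so the first above is n = 374, value 139876.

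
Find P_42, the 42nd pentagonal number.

The 42nd pentagonal number is n(3n−1)/2 with n = 42.
42·(3·42 − 1)/2 = 42·125/2 = 2625.

2625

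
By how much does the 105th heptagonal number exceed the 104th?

521

Consecutive heptagonal numbers differ by 5n − 4: here 5·105 − 4 = 521.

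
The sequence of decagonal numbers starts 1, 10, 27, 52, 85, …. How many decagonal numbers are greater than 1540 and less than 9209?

28

The n-th decagonal number is n(4n−3).
Smallest index with value > 1540: n = 21 (giving 1701).
Largest index with value < 9209: n = 48 (giving 9072).
Indices 21 through 48: 28 terms.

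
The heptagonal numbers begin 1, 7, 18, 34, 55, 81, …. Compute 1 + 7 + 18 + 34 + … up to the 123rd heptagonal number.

Σ i(5i−3)/2 = (5Σi² − 3Σi) / 2 over i = 1..123.
Σi = 7626 and Σi² = 627874.
(5·627874 − 3·7626) / 2 = 3116492/2 = 1558246.

1558246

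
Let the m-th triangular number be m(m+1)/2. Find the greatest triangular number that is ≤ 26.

Solve n(n+1)/2 ≤ 26 for integer n.
n = 6 gives 21 ≤ 26, while n = 7 gives 28 > 26; so the answer is 21.

21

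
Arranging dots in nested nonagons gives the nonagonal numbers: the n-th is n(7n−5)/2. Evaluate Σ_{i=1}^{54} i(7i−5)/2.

Σ i(7i−5)/2 = (7Σi² − 5Σi) / 2 over i = 1..54.
Σi = 1485 and Σi² = 53955.
(7·53955 − 5·1485) / 2 = 370260/2 = 185130.

185130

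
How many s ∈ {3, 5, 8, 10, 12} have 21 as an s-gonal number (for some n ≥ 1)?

s = 3: P(3, 6) = 21. ✓
s = 5: P(5, 3) = 12 and P(5, 4) = 22; 21 is not s-gonal.
s = 8: P(8, 3) = 21. ✓
s = 10: P(10, 2) = 10 and P(10, 3) = 27; 21 is not s-gonal.
s = 12: P(12, 2) = 12 and P(12, 3) = 33; 21 is not s-gonal.
Hits: s ∈ {3, 8} → 2.

2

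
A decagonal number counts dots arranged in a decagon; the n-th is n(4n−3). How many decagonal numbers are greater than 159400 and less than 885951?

The n-th decagonal number is n(4n−3).
Smallest index with value > 159400: n = 201 (giving 161001).
Largest index with value < 885951: n = 470 (giving 882190).
Indices 201 through 470: 270 terms.

270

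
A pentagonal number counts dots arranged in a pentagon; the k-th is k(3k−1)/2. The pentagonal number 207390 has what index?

Set n(3n−1)/2 = 207390, giving 3n² − n − 414780 = 0.
So n = (1 + 2231) / 6 = 2232/6 = 372.
Check: 372·(3·372 − 1)/2 = 207390. ✓

372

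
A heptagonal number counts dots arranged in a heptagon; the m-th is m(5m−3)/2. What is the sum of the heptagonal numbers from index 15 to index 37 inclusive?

Σ i(5i−3)/2 = (5Σi² − 3Σi) / 2 over i = 15..37.
Σi = 703 − 105 = 598 and Σi² = 17575 − 1015 = 16560.
(5·16560 − 3·598) / 2 = 81006/2 = 40503.

40503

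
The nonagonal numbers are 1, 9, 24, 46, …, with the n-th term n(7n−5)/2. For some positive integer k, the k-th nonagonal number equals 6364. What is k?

Set n(7n−5)/2 = 6364, giving 7n² − 5n − 12728 = 0.
So n = (5 + 597) / 14 = 602/14 = 43.

43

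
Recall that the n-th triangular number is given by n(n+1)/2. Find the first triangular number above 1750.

Solve n(n+1)/2 > 1750 for integer n.
The largest n with value ≤ 1750 is 58 (since 1711 ≤ 1750 < 1770), so the first above is n = 59, value 1770.

1770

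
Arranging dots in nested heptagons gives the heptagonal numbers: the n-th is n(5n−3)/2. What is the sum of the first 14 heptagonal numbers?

2380

Σ i(5i−3)/2 = (5Σi² − 3Σi) / 2 over i = 1..14.
Σi = 105 and Σi² = 1015.
(5·1015 − 3·105) / 2 = 4760/2 = 2380.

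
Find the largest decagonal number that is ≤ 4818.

4795

Solve n(4n−3) ≤ 4818 for integer n.
n = 35 gives 4795 ≤ 4818, while n = 36 gives 5076 > 4818; so the answer is 4795.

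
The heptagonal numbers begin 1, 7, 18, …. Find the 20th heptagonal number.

970

20·(5·20 − 3)/2 = 20·97/2 = 970.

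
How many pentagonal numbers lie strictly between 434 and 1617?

The n-th pentagonal number is n(3n−1)/2.
Smallest index with value > 434: n = 18 (giving 477).
Largest index with value < 1617: n = 32 (giving 1520).
Indices 18 through 32: 15 terms.

15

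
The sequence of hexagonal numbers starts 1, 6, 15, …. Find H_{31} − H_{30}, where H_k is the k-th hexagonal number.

121

Consecutive hexagonal numbers differ by 4n − 3: here 4·31 − 3 = 121.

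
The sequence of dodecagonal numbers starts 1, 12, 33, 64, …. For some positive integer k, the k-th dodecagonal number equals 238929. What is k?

219

Set n(5n−4) = 238929, giving 5n² − 4n − 238929 = 0.
So n = (4 + 2186) / 10 = 2190/10 = 219.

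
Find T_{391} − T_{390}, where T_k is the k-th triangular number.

391

Consecutive triangular numbers differ by n: T_{391} − T_{390} = 391.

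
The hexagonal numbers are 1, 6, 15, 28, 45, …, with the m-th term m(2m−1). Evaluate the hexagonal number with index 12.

The 12th hexagonal number is n(2n−1) with n = 12.
12·(2·12 − 1) = 12·23 = 276.

276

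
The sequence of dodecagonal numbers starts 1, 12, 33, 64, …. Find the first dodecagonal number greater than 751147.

Solve n(5n−4) > 751147 for integer n.
The largest n with value ≤ 751147 is 387 (since 747297 ≤ 751147 < 751168), so the first above is n = 388, value 751168.

751168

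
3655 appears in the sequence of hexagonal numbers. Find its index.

43

Set n(2n−1) = 3655, giving 2n² − n − 3655 = 0.
The discriminant is 1 + 8·3655 = 29241, and √29241 = 171.
So n = (1 + 171) / 4 = 172/4 = 43.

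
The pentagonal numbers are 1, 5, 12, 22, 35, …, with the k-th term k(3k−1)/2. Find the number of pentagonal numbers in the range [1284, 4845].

28

The n-th pentagonal number is n(3n−1)/2.
Smallest index with value ≥ 1284: n = 30 (giving 1335).
Largest index with value ≤ 4845: n = 57 (giving 4845).
Indices 30 through 57: 28 terms.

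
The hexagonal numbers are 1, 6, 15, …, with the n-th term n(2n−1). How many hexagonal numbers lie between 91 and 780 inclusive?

The n-th hexagonal number is n(2n−1).
Smallest index with value ≥ 91: n = 7 (giving 91).
Largest index with value ≤ 780: n = 20 (giving 780).
Indices 7 through 20: 14 terms.

14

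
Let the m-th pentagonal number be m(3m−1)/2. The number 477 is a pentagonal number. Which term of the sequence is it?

18

Set n(3n−1)/2 = 477, giving 3n² − n − 954 = 0.
So n = (1 + 107) / 6 = 108/6 = 18.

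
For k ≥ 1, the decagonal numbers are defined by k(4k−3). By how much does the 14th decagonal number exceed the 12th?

202

14·(4·14 − 3) = 742 and 12·(4·12 − 3) = 540.
Difference: 742 − 540 = 202.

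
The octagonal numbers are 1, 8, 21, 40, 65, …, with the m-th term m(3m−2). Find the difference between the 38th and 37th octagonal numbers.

Consecutive octagonal numbers differ by 6n − 5: here 6·38 − 5 = 223.

223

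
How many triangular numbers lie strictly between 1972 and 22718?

The n-th triangular number is n(n+1)/2.
Smallest index with value > 1972: n = 63 (giving 2016).
Largest index with value < 22718: n = 212 (giving 22578).
Indices 63 through 212: 150 terms.

150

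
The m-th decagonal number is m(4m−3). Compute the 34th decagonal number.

The 34th decagonal number is n(4n−3) with n = 34.
34·(4·34 − 3) = 34·133 = 4522.

4522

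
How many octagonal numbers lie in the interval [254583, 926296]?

265

The n-th octagonal number is n(3n−2).
Smallest index with value ≥ 254583: n = 292 (giving 255208).
Largest index with value ≤ 926296: n = 556 (giving 926296).
Indices 292 through 556: 265 terms.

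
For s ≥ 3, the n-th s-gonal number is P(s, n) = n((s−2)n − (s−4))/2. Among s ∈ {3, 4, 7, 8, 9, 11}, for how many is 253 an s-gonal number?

s = 3: P(3, 22) = 253. ✓
s = 4: P(4, 15) = 225 and P(4, 16) = 256; 253 is not s-gonal.
s = 7: P(7, 10) = 235 and P(7, 11) = 286; 253 is not s-gonal.
s = 8: P(8, 9) = 225 and P(8, 10) = 280; 253 is not s-gonal.
s = 9: P(9, 8) = 204 and P(9, 9) = 261; 253 is not s-gonal.
s = 11: P(11, 7) = 196 and P(11, 8) = 260; 253 is not s-gonal.
Hits: s ∈ {3} → 1.

1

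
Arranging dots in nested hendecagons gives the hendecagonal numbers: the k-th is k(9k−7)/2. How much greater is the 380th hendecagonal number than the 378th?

380·(9·380 − 7)/2 = 648470 and 378·(9·378 − 7)/2 = 641655.
Difference: 648470 − 641655 = 6815.

6815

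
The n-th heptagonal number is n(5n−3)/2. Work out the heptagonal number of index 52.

The 52nd heptagonal number is n(5n−3)/2 with n = 52.
52·(5·52 − 3)/2 = 52·257/2 = 6682.

6682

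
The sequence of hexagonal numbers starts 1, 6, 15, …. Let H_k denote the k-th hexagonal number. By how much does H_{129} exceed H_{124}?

129·(2·129 − 1) = 33153 and 124·(2·124 − 1) = 30628.
Difference: 33153 − 30628 = 2525.

2525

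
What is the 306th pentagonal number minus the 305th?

916

Consecutive pentagonal numbers differ by 3n − 2: here 3·306 − 2 = 916.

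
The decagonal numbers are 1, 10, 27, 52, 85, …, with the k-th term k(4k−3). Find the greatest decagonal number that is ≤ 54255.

Solve n(4n−3) ≤ 54255 for integer n.
n = 116 gives 53476 ≤ 54255, while n = 117 gives 54405 > 54255; so the answer is 53476.

53476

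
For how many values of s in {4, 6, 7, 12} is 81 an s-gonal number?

2

s = 4: P(4, 9) = 81. ✓
s = 6: P(6, 6) = 66 and P(6, 7) = 91; 81 is not s-gonal.
s = 7: P(7, 6) = 81. ✓
s = 12: P(12, 4) = 64 and P(12, 5) = 105; 81 is not s-gonal.
Hits: s ∈ {4, 7} → 2.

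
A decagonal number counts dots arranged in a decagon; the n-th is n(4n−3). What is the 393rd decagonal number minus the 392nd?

Consecutive decagonal numbers differ by 8n − 7: here 8·393 − 7 = 3137.

3137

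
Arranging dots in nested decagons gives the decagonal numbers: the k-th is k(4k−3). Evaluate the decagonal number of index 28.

28·(4·28 − 3) = 28·109 = 3052.

3052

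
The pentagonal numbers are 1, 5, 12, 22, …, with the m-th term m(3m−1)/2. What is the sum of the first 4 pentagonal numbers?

Σ i(3i−1)/2 = (3Σi² − Σi) / 2 over i = 1..4.
Σi = 10 and Σi² = 30.
(3·30 − 1·10) / 2 = 80/2 = 40.

40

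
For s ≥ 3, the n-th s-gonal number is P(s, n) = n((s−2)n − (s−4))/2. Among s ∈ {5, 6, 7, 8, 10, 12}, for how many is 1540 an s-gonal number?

2

s = 5: P(5, 32) = 1520 and P(5, 33) = 1617; 1540 is not s-gonal.
s = 6: P(6, 28) = 1540. ✓
s = 7: P(7, 25) = 1525 and P(7, 26) = 1651; 1540 is not s-gonal.
s = 8: P(8, 22) = 1408 and P(8, 23) = 1541; 1540 is not s-gonal.
s = 10: P(10, 20) = 1540. ✓
s = 12: P(12, 17) = 1377 and P(12, 18) = 1548; 1540 is not s-gonal.
Hits: s ∈ {6, 10} → 2.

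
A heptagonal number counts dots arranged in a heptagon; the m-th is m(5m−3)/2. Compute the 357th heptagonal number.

The 357th heptagonal number is n(5n−3)/2 with n = 357.
357·(5·357 − 3)/2 = 357·1782/2 = 357·891 = 318087.

318087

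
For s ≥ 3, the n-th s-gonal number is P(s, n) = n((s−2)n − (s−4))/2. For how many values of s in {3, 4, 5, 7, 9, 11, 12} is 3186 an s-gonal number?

s = 3: P(3, 79) = 3160 and P(3, 80) = 3240; 3186 is not s-gonal.
s = 4: P(4, 56) = 3136 and P(4, 57) = 3249; 3186 is not s-gonal.
s = 5: P(5, 46) = 3151 and P(5, 47) = 3290; 3186 is not s-gonal.
s = 7: P(7, 36) = 3186. ✓
s = 9: P(9, 30) = 3075 and P(9, 31) = 3286; 3186 is not s-gonal.
s = 11: P(11, 27) = 3186. ✓
s = 12: P(12, 25) = 3025 and P(12, 26) = 3276; 3186 is not s-gonal.
Hits: s ∈ {7, 11} → 2.

2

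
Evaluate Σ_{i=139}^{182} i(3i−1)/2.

1707288

Σ i(3i−1)/2 = (3Σi² − Σi) / 2 over i = 139..182.
Σi = 16653 − 9591 = 7062 and Σi² = 2026115 − 885569 = 1140546.
(3·1140546 − 1·7062) / 2 = 3414576/2 = 1707288.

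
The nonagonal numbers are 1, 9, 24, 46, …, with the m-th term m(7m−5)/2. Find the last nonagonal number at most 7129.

Solve n(7n−5)/2 ≤ 7129 for integer n.
n = 45 gives 6975 ≤ 7129, while n = 46 gives 7291 > 7129; so the answer is 6975.

6975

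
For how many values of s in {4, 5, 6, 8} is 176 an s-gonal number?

s = 4: P(4, 13) = 169 and P(4, 14) = 196; 176 is not s-gonal.
s = 5: P(5, 11) = 176. ✓
s = 6: P(6, 9) = 153 and P(6, 10) = 190; 176 is not s-gonal.
s = 8: P(8, 8) = 176. ✓
Hits: s ∈ {5, 8} → 2.

2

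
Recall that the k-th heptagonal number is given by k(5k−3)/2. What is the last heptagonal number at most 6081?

Solve n(5n−3)/2 ≤ 6081 for integer n.
n = 49 gives 5929 ≤ 6081, while n = 50 gives 6175 > 6081; so the answer is 5929.

5929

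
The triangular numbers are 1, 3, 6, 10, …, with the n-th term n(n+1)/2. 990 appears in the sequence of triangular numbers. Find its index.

44

Set n(n+1)/2 = 990, giving n² + n − 1980 = 0.
The discriminant is 1 + 8·990 = 7921, and √7921 = 89.
So n = (-1 + 89) / 2 = 88/2 = 44.
Check: 44·45/2 = 990. ✓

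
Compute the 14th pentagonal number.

287

The 14th pentagonal number is n(3n−1)/2 with n = 14.
14·(3·14 − 1)/2 = 14·41/2 = 287.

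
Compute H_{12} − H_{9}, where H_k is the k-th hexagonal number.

123

12·(2·12 − 1) = 276 and 9·(2·9 − 1) = 153.
Difference: 276 − 153 = 123.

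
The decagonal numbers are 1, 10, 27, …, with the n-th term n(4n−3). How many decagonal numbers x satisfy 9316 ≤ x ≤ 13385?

10

The n-th decagonal number is n(4n−3).
Smallest index with value ≥ 9316: n = 49 (giving 9457).
Largest index with value ≤ 13385: n = 58 (giving 13282).
Indices 49 through 58: 10 terms.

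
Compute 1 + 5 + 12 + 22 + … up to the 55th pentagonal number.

84700

Σ i(3i−1)/2 = (3Σi² − Σi) / 2 over i = 1..55.
Σi = 1540 and Σi² = 56980.
(3·56980 − 1·1540) / 2 = 169400/2 = 84700.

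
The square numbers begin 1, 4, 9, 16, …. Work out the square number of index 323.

104329

The 323rd square number is n² with n = 323.
323² = 104329.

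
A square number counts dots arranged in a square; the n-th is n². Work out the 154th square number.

The 154th square number is n² with n = 154.
154² = 23716.

23716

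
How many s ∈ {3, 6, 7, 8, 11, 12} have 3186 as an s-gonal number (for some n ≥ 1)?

2

s = 3: P(3, 79) = 3160 and P(3, 80) = 3240; 3186 is not s-gonal.
s = 6: P(6, 40) = 3160 and P(6, 41) = 3321; 3186 is not s-gonal.
s = 7: P(7, 36) = 3186. ✓
s = 8: P(8, 32) = 3008 and P(8, 33) = 3201; 3186 is not s-gonal.
s = 11: P(11, 27) = 3186. ✓
s = 12: P(12, 25) = 3025 and P(12, 26) = 3276; 3186 is not s-gonal.
Hits: s ∈ {7, 11} → 2.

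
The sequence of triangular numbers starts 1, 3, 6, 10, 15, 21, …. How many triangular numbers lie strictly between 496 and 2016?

31

The n-th triangular number is n(n+1)/2.
Smallest index with value > 496: n = 32 (giving 528).
Largest index with value < 2016: n = 62 (giving 1953).
Indices 32 through 62: 31 terms.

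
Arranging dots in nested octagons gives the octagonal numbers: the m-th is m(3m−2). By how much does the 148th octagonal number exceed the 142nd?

5208

148·(3·148 − 2) = 65416 and 142·(3·142 − 2) = 60208.
Difference: 65416 − 60208 = 5208.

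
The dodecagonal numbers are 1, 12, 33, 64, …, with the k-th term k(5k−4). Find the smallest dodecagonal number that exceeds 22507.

22848

Solve n(5n−4) > 22507 for integer n.
The largest n with value ≤ 22507 is 67 (since 22177 ≤ 22507 < 22848), so the first above is n = 68, value 22848.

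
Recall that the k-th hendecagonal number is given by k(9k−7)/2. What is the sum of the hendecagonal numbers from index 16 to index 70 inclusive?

511720

Σ i(9i−7)/2 = (9Σi² − 7Σi) / 2 over i = 16..70.
Σi = 2485 − 120 = 2365 and Σi² = 116795 − 1240 = 115555.
(9·115555 − 7·2365) / 2 = 1023440/2 = 511720.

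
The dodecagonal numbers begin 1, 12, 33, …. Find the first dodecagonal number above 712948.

Solve n(5n−4) > 712948 for integer n.
The largest n with value ≤ 712948 is 378 (since 712908 ≤ 712948 < 716689), so the first above is n = 379, value 716689.

716689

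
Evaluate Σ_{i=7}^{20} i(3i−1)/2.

Σ i(3i−1)/2 = (3Σi² − Σi) / 2 over i = 7..20.
Σi = 210 − 21 = 189 and Σi² = 2870 − 91 = 2779.
(3·2779 − 1·189) / 2 = 8148/2 = 4074.

4074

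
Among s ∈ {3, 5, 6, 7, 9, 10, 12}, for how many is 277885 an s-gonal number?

2

s = 3: P(3, 745) = 277885. ✓
s = 5: P(5, 430) = 277135 and P(5, 431) = 278426; 277885 is not s-gonal.
s = 6: P(6, 373) = 277885. ✓
s = 7: P(7, 333) = 276723 and P(7, 334) = 278389; 277885 is not s-gonal.
s = 9: P(9, 282) = 277629 and P(9, 283) = 279604; 277885 is not s-gonal.
s = 10: P(10, 263) = 275887 and P(10, 264) = 277992; 277885 is not s-gonal.
s = 12: P(12, 236) = 277536 and P(12, 237) = 279897; 277885 is not s-gonal.
Hits: s ∈ {3, 6} → 2.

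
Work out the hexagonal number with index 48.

The 48th hexagonal number is n(2n−1) with n = 48.
48·(2·48 − 1) = 48·95 = 4560.

4560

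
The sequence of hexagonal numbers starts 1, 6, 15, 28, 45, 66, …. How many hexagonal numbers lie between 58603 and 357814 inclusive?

The n-th hexagonal number is n(2n−1).
Smallest index with value ≥ 58603: n = 172 (giving 58996).
Largest index with value ≤ 357814: n = 423 (giving 357435).
Indices 172 through 423: 252 terms.

252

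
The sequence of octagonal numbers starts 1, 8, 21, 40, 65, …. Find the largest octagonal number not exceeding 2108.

Solve n(3n−2) ≤ 2108 for integer n.
n = 26 gives 1976 ≤ 2108, while n = 27 gives 2133 > 2108; so the answer is 1976.

1976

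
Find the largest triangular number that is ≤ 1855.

1830

Solve n(n+1)/2 ≤ 1855 for integer n.
n = 60 gives 1830 ≤ 1855, while n = 61 gives 1891 > 1855; so the answer is 1830.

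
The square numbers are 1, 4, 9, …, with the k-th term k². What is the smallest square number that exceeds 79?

81

Solve n² > 79 for integer n.
The largest n with value ≤ 79 is 8 (since 64 ≤ 79 < 81), so the first above is n = 9, value 81.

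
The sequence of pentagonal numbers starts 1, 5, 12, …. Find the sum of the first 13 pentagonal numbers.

Σ i(3i−1)/2 = (3Σi² − Σi) / 2 over i = 1..13.
Σi = 91 and Σi² = 819.
(3·819 − 1·91) / 2 = 2366/2 = 1183.

1183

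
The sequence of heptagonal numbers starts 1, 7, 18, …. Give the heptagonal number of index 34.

2839

The 34th heptagonal number is n(5n−3)/2 with n = 34.
34·(5·34 − 3)/2 = 34·167/2 = 2839.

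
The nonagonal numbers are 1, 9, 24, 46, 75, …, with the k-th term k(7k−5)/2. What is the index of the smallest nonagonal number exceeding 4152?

Solve n(7n−5)/2 > 4152 for integer n.
The largest n with value ≤ 4152 is 34 (since 3961 ≤ 4152 < 4200), so the first above is n = 35, value 4200.

35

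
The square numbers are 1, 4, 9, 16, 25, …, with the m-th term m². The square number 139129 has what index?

373

We need n² = 139129, so n = √139129 = 373.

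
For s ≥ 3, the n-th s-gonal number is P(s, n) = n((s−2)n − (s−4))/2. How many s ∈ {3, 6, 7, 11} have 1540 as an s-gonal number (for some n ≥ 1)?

s = 3: P(3, 55) = 1540. ✓
s = 6: P(6, 28) = 1540. ✓
s = 7: P(7, 25) = 1525 and P(7, 26) = 1651; 1540 is not s-gonal.
s = 11: P(11, 18) = 1395 and P(11, 19) = 1558; 1540 is not s-gonal.
Hits: s ∈ {3, 6} → 2.

2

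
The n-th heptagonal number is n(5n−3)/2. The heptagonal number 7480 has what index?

Set n(5n−3)/2 = 7480, giving 5n² − 3n − 14960 = 0.
So n = (3 + 547) / 10 = 550/10 = 55.

55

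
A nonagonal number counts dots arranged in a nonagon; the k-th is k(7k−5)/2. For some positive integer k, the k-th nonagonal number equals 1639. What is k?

22

Set n(7n−5)/2 = 1639, giving 7n² − 5n − 3278 = 0.
So n = (5 + 303) / 14 = 308/14 = 22.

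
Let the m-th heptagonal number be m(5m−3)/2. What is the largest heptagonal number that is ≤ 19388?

19228

Solve n(5n−3)/2 ≤ 19388 for integer n.
n = 88 gives 19228 ≤ 19388, while n = 89 gives 19669 > 19388; so the answer is 19228.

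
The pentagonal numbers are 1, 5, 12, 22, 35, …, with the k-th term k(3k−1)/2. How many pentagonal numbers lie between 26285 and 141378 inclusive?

The n-th pentagonal number is n(3n−1)/2.
Smallest index with value ≥ 26285: n = 133 (giving 26467).
Largest index with value ≤ 141378: n = 307 (giving 141220).
Indices 133 through 307: 175 terms.

175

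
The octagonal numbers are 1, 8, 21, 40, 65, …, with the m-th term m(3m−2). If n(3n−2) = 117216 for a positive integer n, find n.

198

Set n(3n−2) = 117216, giving 3n² − 2n − 117216 = 0.
So n = (2 + 1186) / 6 = 1188/6 = 198.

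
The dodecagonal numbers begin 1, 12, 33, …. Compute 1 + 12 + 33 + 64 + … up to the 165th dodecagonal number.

7500295

Σ i(5i−4) = 5Σi² − 4Σi over i = 1..165.
Σi = 13695 and Σi² = 1511015.
5·1511015 − 4·13695 = 7500295.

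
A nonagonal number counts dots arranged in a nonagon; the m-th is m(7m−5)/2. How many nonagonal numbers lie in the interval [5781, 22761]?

41

The n-th nonagonal number is n(7n−5)/2.
Smallest index with value ≥ 5781: n = 41 (giving 5781).
Largest index with value ≤ 22761: n = 81 (giving 22761).
Indices 41 through 81: 41 terms.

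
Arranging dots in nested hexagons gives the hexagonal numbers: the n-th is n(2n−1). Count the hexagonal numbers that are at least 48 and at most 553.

The n-th hexagonal number is n(2n−1).
Smallest index with value ≥ 48: n = 6 (giving 66).
Largest index with value ≤ 553: n = 16 (giving 496).
Indices 6 through 16: 11 terms.

11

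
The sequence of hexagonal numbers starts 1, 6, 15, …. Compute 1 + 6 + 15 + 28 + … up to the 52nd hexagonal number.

95082

Σ i(2i−1) = 2Σi² − Σi over i = 1..52.
Σi = 1378 and Σi² = 48230.
2·48230 − 1·1378 = 95082.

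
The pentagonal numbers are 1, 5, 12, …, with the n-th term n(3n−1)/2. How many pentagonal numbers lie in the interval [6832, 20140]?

The n-th pentagonal number is n(3n−1)/2.
Smallest index with value ≥ 6832: n = 68 (giving 6902).
Largest index with value ≤ 20140: n = 116 (giving 20126).
Indices 68 through 116: 49 terms.

49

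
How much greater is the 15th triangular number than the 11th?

54

15·16/2 = 120 and 11·12/2 = 66.
Difference: 120 − 66 = 54.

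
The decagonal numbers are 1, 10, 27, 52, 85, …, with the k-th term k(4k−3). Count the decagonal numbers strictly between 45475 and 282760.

The n-th decagonal number is n(4n−3).
Smallest index with value > 45475: n = 108 (giving 46332).
Largest index with value < 282760: n = 266 (giving 282226).
Indices 108 through 266: 159 terms.

159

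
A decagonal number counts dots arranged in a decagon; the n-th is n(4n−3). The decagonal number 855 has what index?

15

Set n(4n−3) = 855, giving 4n² − 3n − 855 = 0.
The discriminant is 9 + 16·855 = 13689, and √13689 = 117.
So n = (3 + 117) / 8 = 120/8 = 15.
Check: 15·(4·15 − 3) = 855. ✓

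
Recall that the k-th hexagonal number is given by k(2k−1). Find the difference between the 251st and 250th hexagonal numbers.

1001

Consecutive hexagonal numbers differ by 4n − 3: here 4·251 − 3 = 1001.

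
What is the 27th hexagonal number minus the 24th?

303

27·(2·27 − 1) = 1431 and 24·(2·24 − 1) = 1128.
Difference: 1431 − 1128 = 303.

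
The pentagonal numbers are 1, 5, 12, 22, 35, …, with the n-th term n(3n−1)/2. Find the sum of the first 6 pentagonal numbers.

126

Σ i(3i−1)/2 = (3Σi² − Σi) / 2 over i = 1..6.
Σi = 21 and Σi² = 91.
(3·91 − 1·21) / 2 = 252/2 = 126.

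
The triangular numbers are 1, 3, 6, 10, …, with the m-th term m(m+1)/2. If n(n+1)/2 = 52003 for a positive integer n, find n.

322

Set n(n+1)/2 = 52003, giving n² + n − 104006 = 0.
The discriminant is 1 + 8·52003 = 416025, and √416025 = 645.
So n = (-1 + 645) / 2 = 644/2 = 322.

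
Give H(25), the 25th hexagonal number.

The 25th hexagonal number is n(2n−1) with n = 25.
25·(2·25 − 1) = 25·49 = 1225.

1225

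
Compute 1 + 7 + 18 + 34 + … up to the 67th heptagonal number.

252858

Σ i(5i−3)/2 = (5Σi² − 3Σi) / 2 over i = 1..67.
Σi = 2278 and Σi² = 102510.
(5·102510 − 3·2278) / 2 = 505716/2 = 252858.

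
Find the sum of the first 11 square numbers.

Σ_{i=1}^{11} i² = 11·12·23/6 = 506.

506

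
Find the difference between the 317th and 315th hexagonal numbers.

317·(2·317 − 1) = 200661 and 315·(2·315 − 1) = 198135.
Difference: 200661 − 198135 = 2526.

2526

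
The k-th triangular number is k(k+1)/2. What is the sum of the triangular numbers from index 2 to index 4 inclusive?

19

Σ i(i+1)/2 = (Σi² + Σi) / 2 over i = 2..4.
Σi = 10 − 1 = 9 and Σi² = 30 − 1 = 29.
(1·29 + 1·9) / 2 = 38/2 = 19.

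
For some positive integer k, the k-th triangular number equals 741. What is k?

Set n(n+1)/2 = 741, giving n² + n − 1482 = 0.
The discriminant is 1 + 8·741 = 5929, and √5929 = 77.
So n = (-1 + 77) / 2 = 76/2 = 38.

38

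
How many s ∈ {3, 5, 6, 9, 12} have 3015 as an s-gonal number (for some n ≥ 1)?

1

s = 3: P(3, 77) = 3003 and P(3, 78) = 3081; 3015 is not s-gonal.
s = 5: P(5, 45) = 3015. ✓
s = 6: P(6, 39) = 3003 and P(6, 40) = 3160; 3015 is not s-gonal.
s = 9: P(9, 29) = 2871 and P(9, 30) = 3075; 3015 is not s-gonal.
s = 12: P(12, 24) = 2784 and P(12, 25) = 3025; 3015 is not s-gonal.
Hits: s ∈ {5} → 1.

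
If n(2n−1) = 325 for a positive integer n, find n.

13

Set n(2n−1) = 325, giving 2n² − n − 325 = 0.
So n = (1 + 51) / 4 = 52/4 = 13.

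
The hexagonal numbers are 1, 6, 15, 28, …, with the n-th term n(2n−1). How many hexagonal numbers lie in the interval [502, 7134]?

The n-th hexagonal number is n(2n−1).
Smallest index with value ≥ 502: n = 17 (giving 561).
Largest index with value ≤ 7134: n = 59 (giving 6903).
Indices 17 through 59: 43 terms.

43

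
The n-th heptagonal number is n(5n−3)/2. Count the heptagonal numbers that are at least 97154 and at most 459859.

232

The n-th heptagonal number is n(5n−3)/2.
Smallest index with value ≥ 97154: n = 198 (giving 97713).
Largest index with value ≤ 459859: n = 429 (giving 459459).
Indices 198 through 429: 232 terms.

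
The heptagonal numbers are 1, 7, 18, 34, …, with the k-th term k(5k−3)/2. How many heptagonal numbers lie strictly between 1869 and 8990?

33

The n-th heptagonal number is n(5n−3)/2.
Smallest index with value > 1869: n = 28 (giving 1918).
Largest index with value < 8990: n = 60 (giving 8910).
Indices 28 through 60: 33 terms.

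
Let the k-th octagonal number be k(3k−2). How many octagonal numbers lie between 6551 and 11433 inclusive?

15

The n-th octagonal number is n(3n−2).
Smallest index with value ≥ 6551: n = 48 (giving 6816).
Largest index with value ≤ 11433: n = 62 (giving 11408).
Indices 48 through 62: 15 terms.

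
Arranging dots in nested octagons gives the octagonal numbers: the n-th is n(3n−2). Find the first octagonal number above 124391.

124440

Solve n(3n−2) > 124391 for integer n.
The largest n with value ≤ 124391 is 203 (since 123221 ≤ 124391 < 124440), so the first above is n = 204, value 124440.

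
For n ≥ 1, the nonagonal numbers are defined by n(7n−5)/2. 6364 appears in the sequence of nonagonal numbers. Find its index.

Set n(7n−5)/2 = 6364, giving 7n² − 5n − 12728 = 0.
The discriminant is 25 + 56·6364 = 356409, and √356409 = 597.
So n = (5 + 597) / 14 = 602/14 = 43.

43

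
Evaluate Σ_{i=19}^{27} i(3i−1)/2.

Σ i(3i−1)/2 = (3Σi² − Σi) / 2 over i = 19..27.
Σi = 378 − 171 = 207 and Σi² = 6930 − 2109 = 4821.
(3·4821 − 1·207) / 2 = 14256/2 = 7128.

7128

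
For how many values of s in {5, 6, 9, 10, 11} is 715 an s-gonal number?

s = 5: P(5, 22) = 715. ✓
s = 6: P(6, 19) = 703 and P(6, 20) = 780; 715 is not s-gonal.
s = 9: P(9, 14) = 651 and P(9, 15) = 750; 715 is not s-gonal.
s = 10: P(10, 13) = 637 and P(10, 14) = 742; 715 is not s-gonal.
s = 11: P(11, 13) = 715. ✓
Hits: s ∈ {5, 11} → 2.

2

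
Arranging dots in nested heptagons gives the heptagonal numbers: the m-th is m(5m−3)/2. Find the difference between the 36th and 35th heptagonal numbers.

176

Consecutive heptagonal numbers differ by 5n − 4: here 5·36 − 4 = 176.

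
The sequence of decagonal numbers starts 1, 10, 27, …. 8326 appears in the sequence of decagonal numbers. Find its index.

46

Set n(4n−3) = 8326, giving 4n² − 3n − 8326 = 0.
So n = (3 + 365) / 8 = 368/8 = 46.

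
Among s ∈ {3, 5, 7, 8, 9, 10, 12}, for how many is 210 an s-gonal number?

2

s = 3: P(3, 20) = 210. ✓
s = 5: P(5, 12) = 210. ✓
s = 7: P(7, 9) = 189 and P(7, 10) = 235; 210 is not s-gonal.
s = 8: P(8, 8) = 176 and P(8, 9) = 225; 210 is not s-gonal.
s = 9: P(9, 8) = 204 and P(9, 9) = 261; 210 is not s-gonal.
s = 10: P(10, 7) = 175 and P(10, 8) = 232; 210 is not s-gonal.
s = 12: P(12, 6) = 156 and P(12, 7) = 217; 210 is not s-gonal.
Hits: s ∈ {3, 5} → 2.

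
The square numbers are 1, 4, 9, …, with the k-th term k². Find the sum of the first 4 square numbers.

Σ_{i=1}^{4} i² = 4·5·9/6 = 30.

30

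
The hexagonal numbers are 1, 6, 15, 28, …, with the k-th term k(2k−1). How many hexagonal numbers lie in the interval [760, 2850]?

19

The n-th hexagonal number is n(2n−1).
Smallest index with value ≥ 760: n = 20 (giving 780).
Largest index with value ≤ 2850: n = 38 (giving 2850).
Indices 20 through 38: 19 terms.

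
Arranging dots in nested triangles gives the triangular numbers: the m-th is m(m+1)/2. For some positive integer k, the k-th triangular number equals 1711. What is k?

Set n(n+1)/2 = 1711, giving n² + n − 3422 = 0.
The discriminant is 1 + 8·1711 = 13689, and √13689 = 117.
So n = (-1 + 117) / 2 = 116/2 = 58.

58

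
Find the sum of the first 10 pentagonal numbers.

Σ i(3i−1)/2 = (3Σi² − Σi) / 2 over i = 1..10.
Σi = 55 and Σi² = 385.
(3·385 − 1·55) / 2 = 1100/2 = 550.

550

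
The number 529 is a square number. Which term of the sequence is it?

We need n² = 529, so n = √529 = 23.

23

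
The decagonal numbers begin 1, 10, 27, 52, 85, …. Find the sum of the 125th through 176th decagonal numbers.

4734626

Σ i(4i−3) = 4Σi² − 3Σi over i = 125..176.
Σi = 15576 − 7750 = 7826 and Σi² = 1832776 − 643250 = 1189526.
4·1189526 − 3·7826 = 4734626.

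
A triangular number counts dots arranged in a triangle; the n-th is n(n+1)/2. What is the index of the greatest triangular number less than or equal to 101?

13

Solve n(n+1)/2 ≤ 101 for integer n.
n = 13 gives 91 ≤ 101, while n = 14 gives 105 > 101; so the answer is index 13.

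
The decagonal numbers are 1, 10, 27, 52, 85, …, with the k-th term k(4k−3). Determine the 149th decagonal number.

88357

The 149th decagonal number is n(4n−3) with n = 149.
149·(4·149 − 3) = 149·593 = 88357.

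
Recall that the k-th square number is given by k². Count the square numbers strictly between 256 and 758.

The n-th square number is n².
Smallest index with value > 256: n = 17 (giving 289).
Largest index with value < 758: n = 27 (giving 729).
Indices 17 through 27: 11 terms.

11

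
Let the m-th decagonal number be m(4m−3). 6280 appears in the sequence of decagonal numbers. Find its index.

Set n(4n−3) = 6280, giving 4n² − 3n − 6280 = 0.
The discriminant is 9 + 16·6280 = 100489, and √100489 = 317.
So n = (3 + 317) / 8 = 320/8 = 40.

40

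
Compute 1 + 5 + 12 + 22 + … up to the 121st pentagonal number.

Σ i(3i−1)/2 = (3Σi² − Σi) / 2 over i = 1..121.
Σi = 7381 and Σi² = 597861.
(3·597861 − 1·7381) / 2 = 1786202/2 = 893101.

893101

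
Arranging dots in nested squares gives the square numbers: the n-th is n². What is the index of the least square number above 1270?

Solve n² > 1270 for integer n.
The largest n with value ≤ 1270 is 35 (since 1225 ≤ 1270 < 1296), so the first above is n = 36, value 1296.

36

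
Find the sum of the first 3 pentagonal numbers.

Σ i(3i−1)/2 = (3Σi² − Σi) / 2 over i = 1..3.
Σi = 6 and Σi² = 14.
(3·14 − 1·6) / 2 = 36/2 = 18.

18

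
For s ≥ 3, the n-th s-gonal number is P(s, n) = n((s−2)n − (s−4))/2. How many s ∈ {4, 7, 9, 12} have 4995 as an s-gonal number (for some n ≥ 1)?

s = 4: P(4, 70) = 4900 and P(4, 71) = 5041; 4995 is not s-gonal.
s = 7: P(7, 45) = 4995. ✓
s = 9: P(9, 38) = 4959 and P(9, 39) = 5226; 4995 is not s-gonal.
s = 12: P(12, 32) = 4992 and P(12, 33) = 5313; 4995 is not s-gonal.
Hits: s ∈ {7} → 1.

1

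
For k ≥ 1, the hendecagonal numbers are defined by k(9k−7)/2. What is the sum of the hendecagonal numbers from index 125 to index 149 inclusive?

Σ i(9i−7)/2 = (9Σi² − 7Σi) / 2 over i = 125..149.
Σi = 11175 − 7750 = 3425 and Σi² = 1113775 − 643250 = 470525.
(9·470525 − 7·3425) / 2 = 4210750/2 = 2105375.

2105375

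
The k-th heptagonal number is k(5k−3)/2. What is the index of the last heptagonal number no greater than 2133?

29

Solve n(5n−3)/2 ≤ 2133 for integer n.
n = 29 gives 2059 ≤ 2133, while n = 30 gives 2205 > 2133; so the answer is index 29.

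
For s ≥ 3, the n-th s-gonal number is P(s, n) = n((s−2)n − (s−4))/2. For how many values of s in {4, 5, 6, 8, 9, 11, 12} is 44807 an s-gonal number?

1

s = 4: P(4, 211) = 44521 and P(4, 212) = 44944; 44807 is not s-gonal.
s = 5: P(5, 173) = 44807. ✓
s = 6: P(6, 149) = 44253 and P(6, 150) = 44850; 44807 is not s-gonal.
s = 8: P(8, 122) = 44408 and P(8, 123) = 45141; 44807 is not s-gonal.
s = 9: P(9, 113) = 44409 and P(9, 114) = 45201; 44807 is not s-gonal.
s = 11: P(11, 100) = 44650 and P(11, 101) = 45551; 44807 is not s-gonal.
s = 12: P(12, 95) = 44745 and P(12, 96) = 45696; 44807 is not s-gonal.
Hits: s ∈ {5} → 1.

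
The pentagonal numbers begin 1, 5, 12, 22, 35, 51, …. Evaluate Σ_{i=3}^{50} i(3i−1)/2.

Σ i(3i−1)/2 = (3Σi² − Σi) / 2 over i = 3..50.
Σi = 1275 − 3 = 1272 and Σi² = 42925 − 5 = 42920.
(3·42920 − 1·1272) / 2 = 127488/2 = 63744.

63744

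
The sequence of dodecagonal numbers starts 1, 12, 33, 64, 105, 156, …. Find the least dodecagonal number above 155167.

155937

Solve n(5n−4) > 155167 for integer n.
The largest n with value ≤ 155167 is 176 (since 154176 ≤ 155167 < 155937), so the first above is n = 177, value 155937.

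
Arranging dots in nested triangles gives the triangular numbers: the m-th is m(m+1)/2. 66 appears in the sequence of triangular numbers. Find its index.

Set n(n+1)/2 = 66, giving n² + n − 132 = 0.
The discriminant is 1 + 8·66 = 529, and √529 = 23.
So n = (-1 + 23) / 2 = 22/2 = 11.

11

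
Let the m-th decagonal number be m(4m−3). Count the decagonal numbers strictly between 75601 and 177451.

73

The n-th decagonal number is n(4n−3).
Smallest index with value > 75601: n = 138 (giving 75762).
Largest index with value < 177451: n = 210 (giving 175770).
Indices 138 through 210: 73 terms.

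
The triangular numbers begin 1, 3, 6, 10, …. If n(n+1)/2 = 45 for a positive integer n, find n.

Set n(n+1)/2 = 45, giving n² + n − 90 = 0.
So n = (-1 + 19) / 2 = 18/2 = 9.

9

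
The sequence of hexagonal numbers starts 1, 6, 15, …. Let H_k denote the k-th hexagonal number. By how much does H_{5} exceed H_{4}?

17

Consecutive hexagonal numbers differ by 4n − 3: here 4·5 − 3 = 17.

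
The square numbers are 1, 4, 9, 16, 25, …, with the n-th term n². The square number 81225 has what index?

We need n² = 81225, so n = √81225 = 285.

285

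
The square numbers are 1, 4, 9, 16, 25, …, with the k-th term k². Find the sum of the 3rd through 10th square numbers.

380

Σ_{i=3}^{10} i² = 385 − 5 = 380.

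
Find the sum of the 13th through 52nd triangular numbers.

24440

Σ i(i+1)/2 = (Σi² + Σi) / 2 over i = 13..52.
Σi = 1378 − 78 = 1300 and Σi² = 48230 − 650 = 47580.
(1·47580 + 1·1300) / 2 = 48880/2 = 24440.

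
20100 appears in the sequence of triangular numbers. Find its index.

200

Set n(n+1)/2 = 20100, giving n² + n − 40200 = 0.
The discriminant is 1 + 8·20100 = 160801, and √160801 = 401.
So n = (-1 + 401) / 2 = 400/2 = 200.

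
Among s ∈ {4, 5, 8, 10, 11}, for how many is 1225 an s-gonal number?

1

s = 4: P(4, 35) = 1225. ✓
s = 5: P(5, 28) = 1162 and P(5, 29) = 1247; 1225 is not s-gonal.
s = 8: P(8, 20) = 1160 and P(8, 21) = 1281; 1225 is not s-gonal.
s = 10: P(10, 17) = 1105 and P(10, 18) = 1242; 1225 is not s-gonal.
s = 11: P(11, 16) = 1096 and P(11, 17) = 1241; 1225 is not s-gonal.
Hits: s ∈ {4} → 1.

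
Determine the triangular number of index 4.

10

The 4th triangular number is n(n+1)/2 with n = 4.
4·5/2 = 20/2 = 10.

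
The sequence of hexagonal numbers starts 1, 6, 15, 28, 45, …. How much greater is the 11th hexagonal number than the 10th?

Consecutive hexagonal numbers differ by 4n − 3: here 4·11 − 3 = 41.

41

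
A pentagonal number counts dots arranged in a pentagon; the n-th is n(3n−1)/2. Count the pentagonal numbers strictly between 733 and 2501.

18

The n-th pentagonal number is n(3n−1)/2.
Smallest index with value > 733: n = 23 (giving 782).
Largest index with value < 2501: n = 40 (giving 2380).
Indices 23 through 40: 18 terms.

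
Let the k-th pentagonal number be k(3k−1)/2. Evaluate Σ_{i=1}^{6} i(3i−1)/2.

Σ i(3i−1)/2 = (3Σi² − Σi) / 2 over i = 1..6.
Σi = 21 and Σi² = 91.
(3·91 − 1·21) / 2 = 252/2 = 126.

126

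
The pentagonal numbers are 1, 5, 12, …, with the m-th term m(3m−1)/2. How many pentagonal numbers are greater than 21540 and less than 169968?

216

The n-th pentagonal number is n(3n−1)/2.
Smallest index with value > 21540: n = 121 (giving 21901).
Largest index with value < 169968: n = 336 (giving 169176).
Indices 121 through 336: 216 terms.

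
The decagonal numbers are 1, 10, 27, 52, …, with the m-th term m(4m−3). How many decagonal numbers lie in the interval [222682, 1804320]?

436

The n-th decagonal number is n(4n−3).
Smallest index with value ≥ 222682: n = 237 (giving 223965).
Largest index with value ≤ 1804320: n = 672 (giving 1804320).
Indices 237 through 672: 436 terms.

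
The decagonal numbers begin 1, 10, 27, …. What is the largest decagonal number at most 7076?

Solve n(4n−3) ≤ 7076 for integer n.
n = 42 gives 6930 ≤ 7076, while n = 43 gives 7267 > 7076; so the answer is 6930.

6930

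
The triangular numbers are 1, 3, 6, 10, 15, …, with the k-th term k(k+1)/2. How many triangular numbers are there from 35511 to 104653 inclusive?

The n-th triangular number is n(n+1)/2.
Smallest index with value ≥ 35511: n = 266 (giving 35511).
Largest index with value ≤ 104653: n = 457 (giving 104653).
Indices 266 through 457: 192 terms.

192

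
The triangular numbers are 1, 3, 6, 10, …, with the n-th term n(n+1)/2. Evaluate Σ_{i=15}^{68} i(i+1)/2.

Σ i(i+1)/2 = (Σi² + Σi) / 2 over i = 15..68.
Σi = 2346 − 105 = 2241 and Σi² = 107134 − 1015 = 106119.
(1·106119 + 1·2241) / 2 = 108360/2 = 54180.

54180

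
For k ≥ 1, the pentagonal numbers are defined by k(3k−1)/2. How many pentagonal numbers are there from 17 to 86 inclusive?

4

The n-th pentagonal number is n(3n−1)/2.
Smallest index with value ≥ 17: n = 4 (giving 22).
Largest index with value ≤ 86: n = 7 (giving 70).
Indices 4 through 7: 4 terms.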